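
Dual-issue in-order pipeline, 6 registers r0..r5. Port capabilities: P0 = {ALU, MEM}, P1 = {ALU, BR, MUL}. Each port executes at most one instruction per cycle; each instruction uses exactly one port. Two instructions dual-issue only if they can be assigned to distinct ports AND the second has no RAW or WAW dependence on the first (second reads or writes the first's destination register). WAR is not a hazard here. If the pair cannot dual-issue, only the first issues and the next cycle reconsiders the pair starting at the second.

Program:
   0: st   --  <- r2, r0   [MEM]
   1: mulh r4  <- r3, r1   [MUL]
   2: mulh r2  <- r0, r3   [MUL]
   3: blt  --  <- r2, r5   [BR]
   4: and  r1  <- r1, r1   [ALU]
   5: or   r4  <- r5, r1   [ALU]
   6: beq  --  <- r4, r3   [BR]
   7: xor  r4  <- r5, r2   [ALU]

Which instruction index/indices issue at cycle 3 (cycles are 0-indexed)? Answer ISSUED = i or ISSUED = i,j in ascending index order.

t=0 i0&i1:st+mulh ; pair
t=1 i2:mulh ; no-port MUL/BR
t=2 i3&i4:blt+and ; pair
t=3 i5:or ; RAW r4
t=4 i6&i7:beq+xor ; pair

ISSUED = 5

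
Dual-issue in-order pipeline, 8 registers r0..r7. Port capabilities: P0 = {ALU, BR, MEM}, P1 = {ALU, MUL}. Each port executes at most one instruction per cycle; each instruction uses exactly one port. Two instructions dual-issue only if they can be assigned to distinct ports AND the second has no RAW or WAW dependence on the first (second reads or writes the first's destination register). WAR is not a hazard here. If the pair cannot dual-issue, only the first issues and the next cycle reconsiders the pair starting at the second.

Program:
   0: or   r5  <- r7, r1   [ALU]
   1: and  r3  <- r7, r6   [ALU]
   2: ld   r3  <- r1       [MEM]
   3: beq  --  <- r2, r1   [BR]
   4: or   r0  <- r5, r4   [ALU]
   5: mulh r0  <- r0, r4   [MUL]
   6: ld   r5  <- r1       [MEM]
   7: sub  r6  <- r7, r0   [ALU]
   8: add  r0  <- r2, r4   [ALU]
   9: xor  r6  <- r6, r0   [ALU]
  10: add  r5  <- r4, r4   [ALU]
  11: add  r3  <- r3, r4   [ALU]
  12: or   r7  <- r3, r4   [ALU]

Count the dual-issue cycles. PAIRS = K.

[0] i0+i1  or.ALU and.ALU  -- pair
[1] i2  ld.MEM  -- no-port MEM/BR
[2] i3+i4  beq.BR or.ALU  -- pair
[3] i5+i6  mulh.MUL ld.MEM  -- pair
[4] i7+i8  sub.ALU add.ALU  -- pair
[5] i9+i10  xor.ALU add.ALU  -- pair
[6] i11  add.ALU  -- RAW r3
[7] i12  or.ALU  -- tail

PAIRS = 5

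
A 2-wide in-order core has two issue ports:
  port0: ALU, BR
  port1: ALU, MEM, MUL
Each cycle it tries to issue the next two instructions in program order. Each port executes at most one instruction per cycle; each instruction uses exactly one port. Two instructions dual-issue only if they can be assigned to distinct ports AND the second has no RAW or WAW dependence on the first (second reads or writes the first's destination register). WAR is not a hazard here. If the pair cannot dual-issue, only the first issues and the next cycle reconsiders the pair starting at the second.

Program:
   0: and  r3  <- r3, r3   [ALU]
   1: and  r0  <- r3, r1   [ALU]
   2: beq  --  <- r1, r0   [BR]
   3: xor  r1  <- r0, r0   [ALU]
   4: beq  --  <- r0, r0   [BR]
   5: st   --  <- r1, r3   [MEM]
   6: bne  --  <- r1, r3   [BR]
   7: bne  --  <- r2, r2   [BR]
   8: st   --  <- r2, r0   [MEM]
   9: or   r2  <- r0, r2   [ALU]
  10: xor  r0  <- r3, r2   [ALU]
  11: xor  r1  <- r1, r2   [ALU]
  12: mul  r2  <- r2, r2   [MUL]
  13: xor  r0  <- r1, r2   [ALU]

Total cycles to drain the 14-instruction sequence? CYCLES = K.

t=0 i0:and ; RAW r3
t=1 i1:and ; RAW r0
t=2 i2/i3:beq xor ; pair
t=3 i4/i5:beq st ; pair
t=4 i6:bne ; no-port BR/BR
t=5 i7/i8:bne st ; pair
t=6 i9:or ; RAW r2
t=7 i10/i11:xor xor ; pair
t=8 i12:mul ; RAW r2
t=9 i13:xor ; tail

CYCLES = 10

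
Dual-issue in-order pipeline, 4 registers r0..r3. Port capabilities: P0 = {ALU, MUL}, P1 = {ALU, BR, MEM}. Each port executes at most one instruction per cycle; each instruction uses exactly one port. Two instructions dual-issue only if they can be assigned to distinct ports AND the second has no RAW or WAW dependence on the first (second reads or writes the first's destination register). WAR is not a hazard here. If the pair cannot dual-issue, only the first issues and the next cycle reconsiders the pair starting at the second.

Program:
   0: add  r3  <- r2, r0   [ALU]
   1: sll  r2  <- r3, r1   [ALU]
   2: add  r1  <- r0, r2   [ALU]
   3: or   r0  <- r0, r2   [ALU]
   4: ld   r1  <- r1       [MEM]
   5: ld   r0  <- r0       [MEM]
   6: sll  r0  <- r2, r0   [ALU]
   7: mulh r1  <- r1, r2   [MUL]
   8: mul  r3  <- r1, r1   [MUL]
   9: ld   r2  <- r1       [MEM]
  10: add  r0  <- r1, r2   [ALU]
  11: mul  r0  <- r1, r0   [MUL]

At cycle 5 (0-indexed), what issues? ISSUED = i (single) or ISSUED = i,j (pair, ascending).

ISSUED = 6,7

t=0 i0:add ; RAW r3
t=1 i1:sll ; RAW r2
t=2 i2&i3:add+or ; pair
t=3 i4:ld ; no-port MEM/MEM
t=4 i5:ld ; RAW+WAW r0
t=5 i6&i7:sll+mulh ; pair
t=6 i8&i9:mul+ld ; pair
t=7 i10:add ; RAW+WAW r0
t=8 i11:mul ; tail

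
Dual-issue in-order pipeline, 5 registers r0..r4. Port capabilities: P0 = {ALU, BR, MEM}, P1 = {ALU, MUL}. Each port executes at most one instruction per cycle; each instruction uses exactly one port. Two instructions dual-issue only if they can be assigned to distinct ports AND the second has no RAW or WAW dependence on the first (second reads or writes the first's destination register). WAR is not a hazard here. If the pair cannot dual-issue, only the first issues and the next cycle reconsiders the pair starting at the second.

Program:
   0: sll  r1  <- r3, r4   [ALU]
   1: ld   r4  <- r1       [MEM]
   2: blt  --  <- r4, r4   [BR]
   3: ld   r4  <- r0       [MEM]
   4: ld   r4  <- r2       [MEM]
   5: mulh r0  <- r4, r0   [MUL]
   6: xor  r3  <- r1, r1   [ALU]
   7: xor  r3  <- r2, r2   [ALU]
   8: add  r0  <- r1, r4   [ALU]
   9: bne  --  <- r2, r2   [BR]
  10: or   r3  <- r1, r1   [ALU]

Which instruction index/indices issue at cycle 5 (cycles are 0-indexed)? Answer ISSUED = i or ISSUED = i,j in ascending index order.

c0: i0 sll.ALU  RAW r1
c1: i1 ld.MEM  no-port MEM/BR
c2: i2 blt.BR  no-port BR/MEM
c3: i3 ld.MEM  no-port MEM/MEM
c4: i4 ld.MEM  RAW r4
c5: i5,i6 mulh.MUL+xor.ALU  2-wide
c6: i7,i8 xor.ALU+add.ALU  2-wide
c7: i9,i10 bne.BR+or.ALU  2-wide

ISSUED = 5,6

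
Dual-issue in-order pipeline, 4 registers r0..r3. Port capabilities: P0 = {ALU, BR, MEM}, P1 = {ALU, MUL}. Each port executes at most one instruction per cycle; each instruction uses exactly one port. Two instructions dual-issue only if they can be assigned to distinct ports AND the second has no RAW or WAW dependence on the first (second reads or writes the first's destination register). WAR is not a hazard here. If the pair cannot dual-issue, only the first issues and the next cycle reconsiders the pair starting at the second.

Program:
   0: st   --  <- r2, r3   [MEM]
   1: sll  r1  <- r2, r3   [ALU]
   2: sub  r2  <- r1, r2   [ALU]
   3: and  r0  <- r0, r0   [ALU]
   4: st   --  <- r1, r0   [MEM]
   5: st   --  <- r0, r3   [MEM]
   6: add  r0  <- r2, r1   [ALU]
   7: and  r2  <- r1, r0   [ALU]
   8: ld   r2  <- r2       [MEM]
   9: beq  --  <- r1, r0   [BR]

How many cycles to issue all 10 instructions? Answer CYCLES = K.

0. st/sll @i0,i1  | 2-wide
1. sub/and @i2,i3  | 2-wide
2. st @i4  | no-port MEM/MEM
3. st/add @i5,i6  | 2-wide
4. and @i7  | RAW+WAW r2
5. ld @i8  | no-port MEM/BR
6. beq @i9  | tail

CYCLES = 7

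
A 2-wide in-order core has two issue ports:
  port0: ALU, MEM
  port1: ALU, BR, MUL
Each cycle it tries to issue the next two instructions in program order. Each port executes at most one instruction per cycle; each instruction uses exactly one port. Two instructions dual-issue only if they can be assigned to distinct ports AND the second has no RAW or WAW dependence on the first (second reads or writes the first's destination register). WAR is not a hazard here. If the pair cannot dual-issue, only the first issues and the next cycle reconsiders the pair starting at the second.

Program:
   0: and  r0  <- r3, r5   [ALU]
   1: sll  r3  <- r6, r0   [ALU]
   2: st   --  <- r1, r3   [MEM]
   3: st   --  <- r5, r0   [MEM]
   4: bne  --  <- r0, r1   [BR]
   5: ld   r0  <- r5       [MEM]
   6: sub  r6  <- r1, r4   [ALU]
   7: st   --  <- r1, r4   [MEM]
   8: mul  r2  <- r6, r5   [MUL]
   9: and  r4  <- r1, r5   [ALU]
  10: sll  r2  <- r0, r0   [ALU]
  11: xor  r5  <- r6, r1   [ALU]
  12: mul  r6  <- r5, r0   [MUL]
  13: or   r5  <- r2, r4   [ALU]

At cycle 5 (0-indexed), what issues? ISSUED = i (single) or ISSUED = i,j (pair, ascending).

0. and.ALU @i0  | RAW r0
1. sll.ALU @i1  | RAW r3
2. st.MEM @i2  | no-port MEM/MEM
3. st.MEM bne.BR @i3+i4  | 2-wide
4. ld.MEM sub.ALU @i5+i6  | 2-wide
5. st.MEM mul.MUL @i7+i8  | 2-wide
6. and.ALU sll.ALU @i9+i10  | 2-wide
7. xor.ALU @i11  | RAW r5
8. mul.MUL or.ALU @i12+i13  | 2-wide

ISSUED = 7,8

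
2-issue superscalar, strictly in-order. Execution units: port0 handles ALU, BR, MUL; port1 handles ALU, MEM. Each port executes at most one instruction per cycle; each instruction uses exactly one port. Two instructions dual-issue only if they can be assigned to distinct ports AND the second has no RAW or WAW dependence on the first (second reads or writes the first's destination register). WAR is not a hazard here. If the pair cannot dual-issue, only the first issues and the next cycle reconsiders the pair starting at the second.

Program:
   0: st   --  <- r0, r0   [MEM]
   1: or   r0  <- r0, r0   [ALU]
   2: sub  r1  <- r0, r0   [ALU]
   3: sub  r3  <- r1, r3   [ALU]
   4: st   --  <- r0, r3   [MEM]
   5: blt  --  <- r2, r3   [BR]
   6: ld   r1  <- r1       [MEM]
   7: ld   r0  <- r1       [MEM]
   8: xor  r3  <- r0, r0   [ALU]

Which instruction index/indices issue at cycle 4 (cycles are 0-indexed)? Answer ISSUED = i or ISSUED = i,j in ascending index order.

ISSUED = 6

  cy0 -> i0/i1 (st.MEM;or.ALU) pair
  cy1 -> i2 (sub.ALU) RAW r1
  cy2 -> i3 (sub.ALU) RAW r3
  cy3 -> i4/i5 (st.MEM;blt.BR) pair
  cy4 -> i6 (ld.MEM) no-port MEM/MEM
  cy5 -> i7 (ld.MEM) RAW r0
  cy6 -> i8 (xor.ALU) tail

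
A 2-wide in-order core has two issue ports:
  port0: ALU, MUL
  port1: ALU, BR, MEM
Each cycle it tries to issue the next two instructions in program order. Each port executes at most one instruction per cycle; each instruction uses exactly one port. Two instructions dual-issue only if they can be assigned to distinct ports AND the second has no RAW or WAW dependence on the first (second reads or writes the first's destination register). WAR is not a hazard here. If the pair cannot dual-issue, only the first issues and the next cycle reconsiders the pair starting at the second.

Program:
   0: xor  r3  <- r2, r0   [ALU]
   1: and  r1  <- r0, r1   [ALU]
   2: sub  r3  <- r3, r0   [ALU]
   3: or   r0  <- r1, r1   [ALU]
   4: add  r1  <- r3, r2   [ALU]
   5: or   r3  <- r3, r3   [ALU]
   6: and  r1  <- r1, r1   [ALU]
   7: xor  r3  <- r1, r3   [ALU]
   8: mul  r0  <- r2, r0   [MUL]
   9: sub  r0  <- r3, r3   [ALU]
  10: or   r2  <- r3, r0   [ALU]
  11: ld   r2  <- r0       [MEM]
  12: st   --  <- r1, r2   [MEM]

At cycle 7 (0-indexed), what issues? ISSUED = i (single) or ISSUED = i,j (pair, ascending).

[0] i0,i1  xor.ALU and.ALU  -- 2-wide
[1] i2,i3  sub.ALU or.ALU  -- 2-wide
[2] i4,i5  add.ALU or.ALU  -- 2-wide
[3] i6  and.ALU  -- RAW r1
[4] i7,i8  xor.ALU mul.MUL  -- 2-wide
[5] i9  sub.ALU  -- RAW r0
[6] i10  or.ALU  -- WAW r2
[7] i11  ld.MEM  -- no-port MEM/MEM
[8] i12  st.MEM  -- tail

ISSUED = 11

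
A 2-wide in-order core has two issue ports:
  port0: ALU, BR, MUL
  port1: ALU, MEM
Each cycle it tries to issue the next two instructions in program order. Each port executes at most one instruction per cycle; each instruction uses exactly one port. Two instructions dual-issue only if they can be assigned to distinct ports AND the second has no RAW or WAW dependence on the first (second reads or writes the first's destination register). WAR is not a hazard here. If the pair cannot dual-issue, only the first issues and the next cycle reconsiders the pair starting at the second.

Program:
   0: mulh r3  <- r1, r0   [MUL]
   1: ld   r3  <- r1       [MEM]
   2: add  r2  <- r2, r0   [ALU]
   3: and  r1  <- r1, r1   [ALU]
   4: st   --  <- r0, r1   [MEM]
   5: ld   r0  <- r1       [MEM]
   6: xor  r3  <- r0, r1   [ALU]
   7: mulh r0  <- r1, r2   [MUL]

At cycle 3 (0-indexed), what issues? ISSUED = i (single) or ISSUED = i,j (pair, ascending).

c0: i0 mulh.MUL  WAW r3
c1: i1,i2 ld.MEM;add.ALU  pair
c2: i3 and.ALU  RAW r1
c3: i4 st.MEM  no-port MEM/MEM
c4: i5 ld.MEM  RAW r0
c5: i6,i7 xor.ALU;mulh.MUL  pair

ISSUED = 4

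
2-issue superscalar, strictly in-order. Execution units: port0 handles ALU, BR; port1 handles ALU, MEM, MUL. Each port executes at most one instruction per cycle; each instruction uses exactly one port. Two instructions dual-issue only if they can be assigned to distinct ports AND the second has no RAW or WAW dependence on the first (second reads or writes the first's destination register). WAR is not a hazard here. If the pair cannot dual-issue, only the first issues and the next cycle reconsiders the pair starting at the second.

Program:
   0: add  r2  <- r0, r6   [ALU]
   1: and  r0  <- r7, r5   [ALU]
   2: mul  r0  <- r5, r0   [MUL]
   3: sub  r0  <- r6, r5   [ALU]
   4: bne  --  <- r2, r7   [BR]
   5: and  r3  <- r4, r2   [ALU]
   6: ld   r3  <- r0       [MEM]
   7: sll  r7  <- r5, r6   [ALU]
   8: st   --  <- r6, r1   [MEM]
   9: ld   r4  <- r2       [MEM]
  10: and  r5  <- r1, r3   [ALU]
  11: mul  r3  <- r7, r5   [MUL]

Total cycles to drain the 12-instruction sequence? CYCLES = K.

CYCLES = 8

  cy0 -> i0,i1 (add and) pair
  cy1 -> i2 (mul) WAW r0
  cy2 -> i3,i4 (sub bne) pair
  cy3 -> i5 (and) WAW r3
  cy4 -> i6,i7 (ld sll) pair
  cy5 -> i8 (st) no-port MEM/MEM
  cy6 -> i9,i10 (ld and) pair
  cy7 -> i11 (mul) tail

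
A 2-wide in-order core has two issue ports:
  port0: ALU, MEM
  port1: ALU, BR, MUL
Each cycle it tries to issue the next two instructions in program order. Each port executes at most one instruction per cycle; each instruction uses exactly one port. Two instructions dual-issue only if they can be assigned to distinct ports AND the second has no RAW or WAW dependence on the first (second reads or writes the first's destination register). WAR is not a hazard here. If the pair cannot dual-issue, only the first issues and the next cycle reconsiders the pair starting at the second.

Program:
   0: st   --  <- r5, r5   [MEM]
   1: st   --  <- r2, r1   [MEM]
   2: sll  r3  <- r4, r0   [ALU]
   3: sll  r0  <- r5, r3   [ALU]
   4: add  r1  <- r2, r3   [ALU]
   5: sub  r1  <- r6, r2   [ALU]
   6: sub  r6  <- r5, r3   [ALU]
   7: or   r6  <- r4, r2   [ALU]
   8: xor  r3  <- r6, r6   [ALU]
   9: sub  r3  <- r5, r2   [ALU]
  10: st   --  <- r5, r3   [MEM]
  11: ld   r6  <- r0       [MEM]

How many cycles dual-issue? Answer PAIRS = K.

PAIRS = 3

0. st.MEM @i0  | no-port MEM/MEM
1. st.MEM sll.ALU @i1,i2  | 2-wide
2. sll.ALU add.ALU @i3,i4  | 2-wide
3. sub.ALU sub.ALU @i5,i6  | 2-wide
4. or.ALU @i7  | RAW r6
5. xor.ALU @i8  | WAW r3
6. sub.ALU @i9  | RAW r3
7. st.MEM @i10  | no-port MEM/MEM
8. ld.MEM @i11  | tail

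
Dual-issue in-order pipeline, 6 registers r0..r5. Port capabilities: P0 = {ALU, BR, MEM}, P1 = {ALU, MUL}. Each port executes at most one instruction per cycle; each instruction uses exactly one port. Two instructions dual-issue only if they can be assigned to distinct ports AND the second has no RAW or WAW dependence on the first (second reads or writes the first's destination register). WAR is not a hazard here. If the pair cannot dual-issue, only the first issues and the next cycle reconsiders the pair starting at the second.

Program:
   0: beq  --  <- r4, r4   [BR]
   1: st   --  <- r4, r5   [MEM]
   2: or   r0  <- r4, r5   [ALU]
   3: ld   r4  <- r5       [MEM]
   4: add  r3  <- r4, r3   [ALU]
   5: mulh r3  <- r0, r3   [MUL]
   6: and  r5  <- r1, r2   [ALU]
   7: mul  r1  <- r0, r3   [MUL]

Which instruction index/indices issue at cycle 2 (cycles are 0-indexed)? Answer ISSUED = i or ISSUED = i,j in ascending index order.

ISSUED = 3

t=0 i0:beq ; no-port BR/MEM
t=1 i1,i2:st/or ; pair
t=2 i3:ld ; RAW r4
t=3 i4:add ; RAW+WAW r3
t=4 i5,i6:mulh/and ; pair
t=5 i7:mul ; tail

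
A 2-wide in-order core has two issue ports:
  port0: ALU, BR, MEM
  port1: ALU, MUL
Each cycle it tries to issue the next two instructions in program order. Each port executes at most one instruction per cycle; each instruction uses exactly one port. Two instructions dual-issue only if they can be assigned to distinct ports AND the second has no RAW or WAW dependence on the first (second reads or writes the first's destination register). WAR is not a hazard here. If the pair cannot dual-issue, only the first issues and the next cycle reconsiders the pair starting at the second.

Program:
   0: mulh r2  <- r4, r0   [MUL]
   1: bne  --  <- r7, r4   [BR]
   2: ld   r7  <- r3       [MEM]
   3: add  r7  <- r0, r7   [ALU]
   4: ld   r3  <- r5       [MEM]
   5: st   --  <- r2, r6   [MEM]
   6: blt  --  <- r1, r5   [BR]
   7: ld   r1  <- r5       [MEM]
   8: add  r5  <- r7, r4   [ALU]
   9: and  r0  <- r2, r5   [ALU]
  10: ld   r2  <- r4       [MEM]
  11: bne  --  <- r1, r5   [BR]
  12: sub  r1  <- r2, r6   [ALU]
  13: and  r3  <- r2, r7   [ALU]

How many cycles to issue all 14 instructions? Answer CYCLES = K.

CYCLES = 9

c0: i0,i1 mulh bne  dual
c1: i2 ld  RAW+WAW r7
c2: i3,i4 add ld  dual
c3: i5 st  no-port MEM/BR
c4: i6 blt  no-port BR/MEM
c5: i7,i8 ld add  dual
c6: i9,i10 and ld  dual
c7: i11,i12 bne sub  dual
c8: i13 and  tail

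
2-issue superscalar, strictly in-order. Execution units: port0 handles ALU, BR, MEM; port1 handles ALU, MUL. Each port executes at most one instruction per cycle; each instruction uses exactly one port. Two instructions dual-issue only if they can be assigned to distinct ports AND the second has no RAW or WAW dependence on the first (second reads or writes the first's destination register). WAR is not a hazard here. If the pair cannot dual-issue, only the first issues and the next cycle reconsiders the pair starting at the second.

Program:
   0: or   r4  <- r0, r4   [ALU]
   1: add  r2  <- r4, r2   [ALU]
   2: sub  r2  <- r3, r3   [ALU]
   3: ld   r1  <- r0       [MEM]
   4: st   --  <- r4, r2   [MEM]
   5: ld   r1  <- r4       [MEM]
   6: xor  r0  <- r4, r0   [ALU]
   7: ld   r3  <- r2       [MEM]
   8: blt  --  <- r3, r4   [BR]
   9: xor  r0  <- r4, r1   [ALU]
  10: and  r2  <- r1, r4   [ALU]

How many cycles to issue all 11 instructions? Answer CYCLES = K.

CYCLES = 8

t=0 i0:or.ALU ; RAW r4
t=1 i1:add.ALU ; WAW r2
t=2 i2,i3:sub.ALU+ld.MEM ; pair
t=3 i4:st.MEM ; no-port MEM/MEM
t=4 i5,i6:ld.MEM+xor.ALU ; pair
t=5 i7:ld.MEM ; no-port MEM/BR
t=6 i8,i9:blt.BR+xor.ALU ; pair
t=7 i10:and.ALU ; tail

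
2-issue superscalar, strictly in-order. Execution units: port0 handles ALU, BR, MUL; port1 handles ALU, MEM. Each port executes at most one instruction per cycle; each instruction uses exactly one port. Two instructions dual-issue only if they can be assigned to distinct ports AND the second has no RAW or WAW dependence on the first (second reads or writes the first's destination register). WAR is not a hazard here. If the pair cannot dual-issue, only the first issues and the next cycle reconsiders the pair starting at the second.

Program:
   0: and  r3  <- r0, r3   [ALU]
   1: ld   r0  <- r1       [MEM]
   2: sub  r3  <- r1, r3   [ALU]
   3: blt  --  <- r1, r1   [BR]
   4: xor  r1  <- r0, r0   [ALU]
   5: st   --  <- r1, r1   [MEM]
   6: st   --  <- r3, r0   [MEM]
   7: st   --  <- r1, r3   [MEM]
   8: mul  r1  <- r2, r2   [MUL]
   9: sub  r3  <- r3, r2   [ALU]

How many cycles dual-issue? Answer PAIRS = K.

PAIRS = 3

c0: i0,i1 and.ALU/ld.MEM  2-wide
c1: i2,i3 sub.ALU/blt.BR  2-wide
c2: i4 xor.ALU  RAW r1
c3: i5 st.MEM  no-port MEM/MEM
c4: i6 st.MEM  no-port MEM/MEM
c5: i7,i8 st.MEM/mul.MUL  2-wide
c6: i9 sub.ALU  tail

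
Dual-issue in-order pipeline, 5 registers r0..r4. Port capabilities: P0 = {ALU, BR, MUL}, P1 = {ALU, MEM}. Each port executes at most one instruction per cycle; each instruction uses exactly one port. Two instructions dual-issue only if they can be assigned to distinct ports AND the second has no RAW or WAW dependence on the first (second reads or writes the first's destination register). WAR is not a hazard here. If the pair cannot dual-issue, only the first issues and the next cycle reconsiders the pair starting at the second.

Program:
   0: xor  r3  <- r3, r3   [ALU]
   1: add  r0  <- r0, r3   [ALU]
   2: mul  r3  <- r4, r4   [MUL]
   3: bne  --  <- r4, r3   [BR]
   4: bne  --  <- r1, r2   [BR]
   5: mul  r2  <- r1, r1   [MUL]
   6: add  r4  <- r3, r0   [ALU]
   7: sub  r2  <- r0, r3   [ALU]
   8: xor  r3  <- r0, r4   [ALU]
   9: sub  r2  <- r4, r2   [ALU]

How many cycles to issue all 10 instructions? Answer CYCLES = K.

[0] i0  xor  -- RAW r3
[1] i1,i2  add/mul  -- 2-wide
[2] i3  bne  -- no-port BR/BR
[3] i4  bne  -- no-port BR/MUL
[4] i5,i6  mul/add  -- 2-wide
[5] i7,i8  sub/xor  -- 2-wide
[6] i9  sub  -- tail

CYCLES = 7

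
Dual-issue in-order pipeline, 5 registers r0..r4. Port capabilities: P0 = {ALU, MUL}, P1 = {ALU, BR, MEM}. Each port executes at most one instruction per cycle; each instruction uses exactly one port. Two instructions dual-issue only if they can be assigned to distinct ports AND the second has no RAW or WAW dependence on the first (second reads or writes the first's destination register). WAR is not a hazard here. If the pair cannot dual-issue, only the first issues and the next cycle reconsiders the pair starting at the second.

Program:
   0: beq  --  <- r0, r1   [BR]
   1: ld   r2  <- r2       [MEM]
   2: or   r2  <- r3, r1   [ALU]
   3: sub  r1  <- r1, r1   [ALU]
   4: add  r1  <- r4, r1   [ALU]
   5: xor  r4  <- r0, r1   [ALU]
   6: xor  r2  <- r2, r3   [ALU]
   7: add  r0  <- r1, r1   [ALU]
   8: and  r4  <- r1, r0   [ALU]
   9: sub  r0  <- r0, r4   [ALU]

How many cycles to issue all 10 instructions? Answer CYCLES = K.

CYCLES = 8

  cy0 -> i0 (beq.BR) no-port BR/MEM
  cy1 -> i1 (ld.MEM) WAW r2
  cy2 -> i2+i3 (or.ALU/sub.ALU) 2-wide
  cy3 -> i4 (add.ALU) RAW r1
  cy4 -> i5+i6 (xor.ALU/xor.ALU) 2-wide
  cy5 -> i7 (add.ALU) RAW r0
  cy6 -> i8 (and.ALU) RAW r4
  cy7 -> i9 (sub.ALU) tail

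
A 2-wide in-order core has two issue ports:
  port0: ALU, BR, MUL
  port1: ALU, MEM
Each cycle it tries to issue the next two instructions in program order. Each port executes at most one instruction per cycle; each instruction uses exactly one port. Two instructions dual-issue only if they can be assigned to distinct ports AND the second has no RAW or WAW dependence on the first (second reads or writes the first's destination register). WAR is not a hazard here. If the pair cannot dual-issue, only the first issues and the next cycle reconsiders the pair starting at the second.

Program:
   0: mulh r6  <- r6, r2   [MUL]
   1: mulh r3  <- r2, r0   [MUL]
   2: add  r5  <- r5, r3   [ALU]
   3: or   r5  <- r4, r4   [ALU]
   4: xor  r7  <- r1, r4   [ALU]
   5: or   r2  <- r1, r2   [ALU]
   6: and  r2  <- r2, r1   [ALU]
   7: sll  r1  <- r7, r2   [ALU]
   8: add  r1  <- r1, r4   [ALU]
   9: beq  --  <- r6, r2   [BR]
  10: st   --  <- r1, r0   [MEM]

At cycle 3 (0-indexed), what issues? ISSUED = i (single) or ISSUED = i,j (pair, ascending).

ISSUED = 3,4

  cy0 -> i0 (mulh.MUL) no-port MUL/MUL
  cy1 -> i1 (mulh.MUL) RAW r3
  cy2 -> i2 (add.ALU) WAW r5
  cy3 -> i3/i4 (or.ALU/xor.ALU) pair
  cy4 -> i5 (or.ALU) RAW+WAW r2
  cy5 -> i6 (and.ALU) RAW r2
  cy6 -> i7 (sll.ALU) RAW+WAW r1
  cy7 -> i8/i9 (add.ALU/beq.BR) pair
  cy8 -> i10 (st.MEM) tail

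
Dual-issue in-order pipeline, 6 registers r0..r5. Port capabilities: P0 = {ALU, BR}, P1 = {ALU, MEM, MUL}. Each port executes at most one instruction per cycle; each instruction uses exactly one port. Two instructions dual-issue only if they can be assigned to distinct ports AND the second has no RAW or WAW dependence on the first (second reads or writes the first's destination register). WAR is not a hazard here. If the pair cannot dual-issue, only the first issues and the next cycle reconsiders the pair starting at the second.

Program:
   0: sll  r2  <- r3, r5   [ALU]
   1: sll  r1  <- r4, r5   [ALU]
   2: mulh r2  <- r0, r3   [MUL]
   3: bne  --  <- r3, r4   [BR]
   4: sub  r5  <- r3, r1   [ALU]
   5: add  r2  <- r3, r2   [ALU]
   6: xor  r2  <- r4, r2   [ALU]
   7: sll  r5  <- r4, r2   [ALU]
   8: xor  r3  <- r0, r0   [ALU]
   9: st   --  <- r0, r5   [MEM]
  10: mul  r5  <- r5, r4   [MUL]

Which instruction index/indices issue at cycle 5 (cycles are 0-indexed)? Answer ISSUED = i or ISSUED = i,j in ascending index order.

ISSUED = 9

#0 head=0: sll;sll i0/i1 dual
#1 head=2: mulh;bne i2/i3 dual
#2 head=4: sub;add i4/i5 dual
#3 head=6: xor i6 RAW r2
#4 head=7: sll;xor i7/i8 dual
#5 head=9: st i9 no-port MEM/MUL
#6 head=10: mul i10 tail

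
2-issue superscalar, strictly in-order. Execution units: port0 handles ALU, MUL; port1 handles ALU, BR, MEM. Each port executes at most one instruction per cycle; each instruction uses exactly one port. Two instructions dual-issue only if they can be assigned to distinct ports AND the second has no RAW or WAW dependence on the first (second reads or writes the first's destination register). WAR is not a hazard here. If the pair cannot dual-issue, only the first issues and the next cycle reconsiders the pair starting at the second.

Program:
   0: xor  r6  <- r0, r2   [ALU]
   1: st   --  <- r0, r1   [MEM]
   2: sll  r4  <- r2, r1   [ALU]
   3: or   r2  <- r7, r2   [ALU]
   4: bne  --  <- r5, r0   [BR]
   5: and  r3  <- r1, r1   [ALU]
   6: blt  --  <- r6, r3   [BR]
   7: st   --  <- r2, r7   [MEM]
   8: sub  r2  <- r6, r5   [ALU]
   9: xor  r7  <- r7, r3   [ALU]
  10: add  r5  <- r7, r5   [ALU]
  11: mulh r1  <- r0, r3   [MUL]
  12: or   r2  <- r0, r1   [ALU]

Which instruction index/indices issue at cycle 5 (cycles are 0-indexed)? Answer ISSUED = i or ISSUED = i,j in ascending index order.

  cy0 -> i0,i1 (xor;st) dual
  cy1 -> i2,i3 (sll;or) dual
  cy2 -> i4,i5 (bne;and) dual
  cy3 -> i6 (blt) no-port BR/MEM
  cy4 -> i7,i8 (st;sub) dual
  cy5 -> i9 (xor) RAW r7
  cy6 -> i10,i11 (add;mulh) dual
  cy7 -> i12 (or) tail

ISSUED = 9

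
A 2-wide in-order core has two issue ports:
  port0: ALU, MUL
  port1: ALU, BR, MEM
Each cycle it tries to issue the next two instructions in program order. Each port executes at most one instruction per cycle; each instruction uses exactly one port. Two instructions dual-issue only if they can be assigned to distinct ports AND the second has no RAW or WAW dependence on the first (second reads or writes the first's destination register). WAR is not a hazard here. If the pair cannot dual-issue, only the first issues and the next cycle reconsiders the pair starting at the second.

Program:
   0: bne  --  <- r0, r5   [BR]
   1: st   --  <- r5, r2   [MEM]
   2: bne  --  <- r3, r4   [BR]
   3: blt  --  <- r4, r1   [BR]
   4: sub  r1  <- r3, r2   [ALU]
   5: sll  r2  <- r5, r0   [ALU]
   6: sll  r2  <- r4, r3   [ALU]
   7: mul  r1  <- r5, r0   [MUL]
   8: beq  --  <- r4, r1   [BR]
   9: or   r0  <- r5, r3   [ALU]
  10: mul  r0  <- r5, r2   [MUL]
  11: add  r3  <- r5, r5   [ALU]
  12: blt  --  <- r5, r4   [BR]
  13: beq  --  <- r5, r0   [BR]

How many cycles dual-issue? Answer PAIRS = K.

PAIRS = 4

c0: i0 bne.BR  no-port BR/MEM
c1: i1 st.MEM  no-port MEM/BR
c2: i2 bne.BR  no-port BR/BR
c3: i3&i4 blt.BR sub.ALU  dual
c4: i5 sll.ALU  WAW r2
c5: i6&i7 sll.ALU mul.MUL  dual
c6: i8&i9 beq.BR or.ALU  dual
c7: i10&i11 mul.MUL add.ALU  dual
c8: i12 blt.BR  no-port BR/BR
c9: i13 beq.BR  tail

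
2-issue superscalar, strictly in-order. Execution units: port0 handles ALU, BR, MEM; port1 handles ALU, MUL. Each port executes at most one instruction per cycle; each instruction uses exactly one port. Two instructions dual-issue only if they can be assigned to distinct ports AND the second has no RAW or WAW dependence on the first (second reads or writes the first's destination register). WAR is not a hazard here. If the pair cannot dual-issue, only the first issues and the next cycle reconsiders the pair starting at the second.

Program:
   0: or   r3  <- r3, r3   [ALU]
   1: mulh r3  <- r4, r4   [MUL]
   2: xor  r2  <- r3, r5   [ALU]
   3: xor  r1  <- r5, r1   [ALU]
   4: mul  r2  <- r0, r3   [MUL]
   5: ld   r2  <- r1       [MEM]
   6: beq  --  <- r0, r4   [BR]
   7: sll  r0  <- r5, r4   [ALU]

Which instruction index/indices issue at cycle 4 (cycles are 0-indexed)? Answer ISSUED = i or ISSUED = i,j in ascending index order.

ISSUED = 5

0. or @i0  | WAW r3
1. mulh @i1  | RAW r3
2. xor/xor @i2&i3  | dual
3. mul @i4  | WAW r2
4. ld @i5  | no-port MEM/BR
5. beq/sll @i6&i7  | dual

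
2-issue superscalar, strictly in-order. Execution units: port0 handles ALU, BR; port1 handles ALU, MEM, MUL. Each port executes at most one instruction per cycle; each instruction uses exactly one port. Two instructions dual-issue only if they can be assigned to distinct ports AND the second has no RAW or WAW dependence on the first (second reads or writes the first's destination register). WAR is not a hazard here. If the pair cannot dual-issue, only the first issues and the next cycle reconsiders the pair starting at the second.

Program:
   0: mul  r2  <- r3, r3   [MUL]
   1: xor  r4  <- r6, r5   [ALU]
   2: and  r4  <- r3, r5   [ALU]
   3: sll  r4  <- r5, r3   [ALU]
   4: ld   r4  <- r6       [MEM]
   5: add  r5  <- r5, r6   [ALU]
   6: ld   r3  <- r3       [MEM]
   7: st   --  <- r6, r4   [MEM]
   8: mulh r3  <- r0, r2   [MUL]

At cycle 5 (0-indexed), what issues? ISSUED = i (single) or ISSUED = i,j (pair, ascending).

0. mul+xor @i0/i1  | pair
1. and @i2  | WAW r4
2. sll @i3  | WAW r4
3. ld+add @i4/i5  | pair
4. ld @i6  | no-port MEM/MEM
5. st @i7  | no-port MEM/MUL
6. mulh @i8  | tail

ISSUED = 7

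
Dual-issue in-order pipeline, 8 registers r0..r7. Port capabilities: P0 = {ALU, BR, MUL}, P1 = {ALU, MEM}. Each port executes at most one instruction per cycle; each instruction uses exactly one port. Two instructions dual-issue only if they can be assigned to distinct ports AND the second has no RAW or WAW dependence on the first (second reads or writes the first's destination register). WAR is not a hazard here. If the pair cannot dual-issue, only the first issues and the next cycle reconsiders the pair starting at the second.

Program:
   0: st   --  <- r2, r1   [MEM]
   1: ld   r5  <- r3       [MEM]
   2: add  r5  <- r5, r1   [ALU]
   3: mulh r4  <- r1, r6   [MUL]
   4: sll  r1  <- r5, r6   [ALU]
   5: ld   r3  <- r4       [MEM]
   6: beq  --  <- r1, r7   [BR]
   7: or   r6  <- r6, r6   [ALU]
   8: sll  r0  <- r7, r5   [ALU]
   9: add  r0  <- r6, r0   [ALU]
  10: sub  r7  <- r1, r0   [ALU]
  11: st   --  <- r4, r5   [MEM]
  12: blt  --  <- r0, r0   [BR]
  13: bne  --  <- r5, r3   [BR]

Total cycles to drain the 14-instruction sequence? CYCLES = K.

CYCLES = 10

c0: i0 st.MEM  no-port MEM/MEM
c1: i1 ld.MEM  RAW+WAW r5
c2: i2+i3 add.ALU/mulh.MUL  dual
c3: i4+i5 sll.ALU/ld.MEM  dual
c4: i6+i7 beq.BR/or.ALU  dual
c5: i8 sll.ALU  RAW+WAW r0
c6: i9 add.ALU  RAW r0
c7: i10+i11 sub.ALU/st.MEM  dual
c8: i12 blt.BR  no-port BR/BR
c9: i13 bne.BR  tail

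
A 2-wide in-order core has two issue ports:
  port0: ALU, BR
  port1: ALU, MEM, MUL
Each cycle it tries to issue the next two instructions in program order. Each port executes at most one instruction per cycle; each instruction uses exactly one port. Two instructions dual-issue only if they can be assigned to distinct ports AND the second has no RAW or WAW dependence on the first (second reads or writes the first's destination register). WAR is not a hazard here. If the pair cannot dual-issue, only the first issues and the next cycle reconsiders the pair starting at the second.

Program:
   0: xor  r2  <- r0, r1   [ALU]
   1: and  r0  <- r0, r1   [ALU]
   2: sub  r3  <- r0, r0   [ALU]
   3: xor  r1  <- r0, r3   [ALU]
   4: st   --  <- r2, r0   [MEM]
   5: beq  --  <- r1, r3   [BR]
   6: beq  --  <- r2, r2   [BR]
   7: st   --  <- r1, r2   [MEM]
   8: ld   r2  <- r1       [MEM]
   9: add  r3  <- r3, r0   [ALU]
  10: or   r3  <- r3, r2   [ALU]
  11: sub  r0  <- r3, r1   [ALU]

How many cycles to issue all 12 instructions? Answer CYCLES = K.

CYCLES = 8

  cy0 -> i0,i1 (xor;and) dual
  cy1 -> i2 (sub) RAW r3
  cy2 -> i3,i4 (xor;st) dual
  cy3 -> i5 (beq) no-port BR/BR
  cy4 -> i6,i7 (beq;st) dual
  cy5 -> i8,i9 (ld;add) dual
  cy6 -> i10 (or) RAW r3
  cy7 -> i11 (sub) tail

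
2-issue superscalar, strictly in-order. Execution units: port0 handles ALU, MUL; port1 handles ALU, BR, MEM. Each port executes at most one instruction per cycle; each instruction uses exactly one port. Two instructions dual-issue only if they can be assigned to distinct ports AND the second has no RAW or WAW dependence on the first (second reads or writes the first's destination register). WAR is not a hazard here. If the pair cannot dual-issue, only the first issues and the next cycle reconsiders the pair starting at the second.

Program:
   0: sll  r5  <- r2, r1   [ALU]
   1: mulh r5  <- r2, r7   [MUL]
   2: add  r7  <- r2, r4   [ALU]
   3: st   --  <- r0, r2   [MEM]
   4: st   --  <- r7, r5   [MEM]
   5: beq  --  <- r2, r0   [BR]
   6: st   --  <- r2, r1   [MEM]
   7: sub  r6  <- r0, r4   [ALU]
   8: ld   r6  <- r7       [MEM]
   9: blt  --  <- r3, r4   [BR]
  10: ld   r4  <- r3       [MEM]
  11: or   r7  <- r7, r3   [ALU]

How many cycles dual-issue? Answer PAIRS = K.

c0: i0 sll.ALU  WAW r5
c1: i1/i2 mulh.MUL add.ALU  dual
c2: i3 st.MEM  no-port MEM/MEM
c3: i4 st.MEM  no-port MEM/BR
c4: i5 beq.BR  no-port BR/MEM
c5: i6/i7 st.MEM sub.ALU  dual
c6: i8 ld.MEM  no-port MEM/BR
c7: i9 blt.BR  no-port BR/MEM
c8: i10/i11 ld.MEM or.ALU  dual

PAIRS = 3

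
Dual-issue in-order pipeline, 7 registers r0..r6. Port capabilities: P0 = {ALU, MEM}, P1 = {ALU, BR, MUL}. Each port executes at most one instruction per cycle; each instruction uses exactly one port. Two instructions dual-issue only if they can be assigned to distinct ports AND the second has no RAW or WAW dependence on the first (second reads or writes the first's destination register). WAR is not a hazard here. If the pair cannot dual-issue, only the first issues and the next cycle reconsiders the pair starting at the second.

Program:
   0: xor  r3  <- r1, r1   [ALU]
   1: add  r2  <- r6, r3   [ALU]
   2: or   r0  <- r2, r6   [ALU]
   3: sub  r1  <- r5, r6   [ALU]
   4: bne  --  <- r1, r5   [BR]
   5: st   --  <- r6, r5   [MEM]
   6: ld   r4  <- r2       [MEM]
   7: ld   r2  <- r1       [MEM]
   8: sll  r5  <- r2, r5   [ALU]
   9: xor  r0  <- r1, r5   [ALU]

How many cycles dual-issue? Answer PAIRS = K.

[0] i0  xor.ALU  -- RAW r3
[1] i1  add.ALU  -- RAW r2
[2] i2+i3  or.ALU;sub.ALU  -- 2-wide
[3] i4+i5  bne.BR;st.MEM  -- 2-wide
[4] i6  ld.MEM  -- no-port MEM/MEM
[5] i7  ld.MEM  -- RAW r2
[6] i8  sll.ALU  -- RAW r5
[7] i9  xor.ALU  -- tail

PAIRS = 2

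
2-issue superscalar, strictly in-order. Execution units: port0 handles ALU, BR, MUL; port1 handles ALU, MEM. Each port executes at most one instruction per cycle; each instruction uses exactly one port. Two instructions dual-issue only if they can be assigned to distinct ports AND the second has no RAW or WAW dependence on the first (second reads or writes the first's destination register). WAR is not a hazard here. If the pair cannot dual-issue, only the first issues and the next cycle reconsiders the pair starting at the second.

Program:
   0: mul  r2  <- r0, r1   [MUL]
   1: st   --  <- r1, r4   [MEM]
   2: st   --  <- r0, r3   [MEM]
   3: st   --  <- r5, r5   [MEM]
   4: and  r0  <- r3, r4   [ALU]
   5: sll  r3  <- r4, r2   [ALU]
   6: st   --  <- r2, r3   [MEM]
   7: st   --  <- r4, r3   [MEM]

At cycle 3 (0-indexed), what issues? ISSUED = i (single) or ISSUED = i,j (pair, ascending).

ISSUED = 5

0. mul+st @i0/i1  | dual
1. st @i2  | no-port MEM/MEM
2. st+and @i3/i4  | dual
3. sll @i5  | RAW r3
4. st @i6  | no-port MEM/MEM
5. st @i7  | tail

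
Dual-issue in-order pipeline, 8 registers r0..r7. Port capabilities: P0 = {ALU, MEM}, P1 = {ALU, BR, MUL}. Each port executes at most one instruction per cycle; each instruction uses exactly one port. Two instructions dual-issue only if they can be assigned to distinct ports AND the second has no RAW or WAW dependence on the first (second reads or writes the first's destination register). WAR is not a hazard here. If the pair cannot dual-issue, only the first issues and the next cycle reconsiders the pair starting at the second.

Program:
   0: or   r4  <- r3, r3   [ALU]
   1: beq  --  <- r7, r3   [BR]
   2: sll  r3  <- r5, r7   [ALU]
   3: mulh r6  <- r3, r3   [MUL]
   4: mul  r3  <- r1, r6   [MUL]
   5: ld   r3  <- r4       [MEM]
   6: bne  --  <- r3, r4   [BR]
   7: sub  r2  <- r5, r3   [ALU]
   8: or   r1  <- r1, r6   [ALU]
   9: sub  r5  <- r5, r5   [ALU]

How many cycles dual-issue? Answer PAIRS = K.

  cy0 -> i0+i1 (or+beq) pair
  cy1 -> i2 (sll) RAW r3
  cy2 -> i3 (mulh) no-port MUL/MUL
  cy3 -> i4 (mul) WAW r3
  cy4 -> i5 (ld) RAW r3
  cy5 -> i6+i7 (bne+sub) pair
  cy6 -> i8+i9 (or+sub) pair

PAIRS = 3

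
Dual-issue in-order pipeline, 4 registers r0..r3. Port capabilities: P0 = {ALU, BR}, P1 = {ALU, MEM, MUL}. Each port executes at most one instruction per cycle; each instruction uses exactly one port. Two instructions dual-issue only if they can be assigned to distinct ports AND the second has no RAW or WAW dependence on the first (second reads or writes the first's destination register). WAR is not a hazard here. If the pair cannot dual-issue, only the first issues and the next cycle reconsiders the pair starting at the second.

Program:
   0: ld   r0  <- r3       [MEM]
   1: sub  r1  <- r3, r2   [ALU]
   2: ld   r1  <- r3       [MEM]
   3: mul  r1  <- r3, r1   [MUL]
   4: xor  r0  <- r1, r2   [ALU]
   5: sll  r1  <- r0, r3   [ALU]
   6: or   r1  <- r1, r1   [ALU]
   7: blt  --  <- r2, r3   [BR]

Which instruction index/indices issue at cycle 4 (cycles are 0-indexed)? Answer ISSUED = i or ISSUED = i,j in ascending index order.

ISSUED = 5

  cy0 -> i0&i1 (ld.MEM;sub.ALU) dual
  cy1 -> i2 (ld.MEM) no-port MEM/MUL
  cy2 -> i3 (mul.MUL) RAW r1
  cy3 -> i4 (xor.ALU) RAW r0
  cy4 -> i5 (sll.ALU) RAW+WAW r1
  cy5 -> i6&i7 (or.ALU;blt.BR) dual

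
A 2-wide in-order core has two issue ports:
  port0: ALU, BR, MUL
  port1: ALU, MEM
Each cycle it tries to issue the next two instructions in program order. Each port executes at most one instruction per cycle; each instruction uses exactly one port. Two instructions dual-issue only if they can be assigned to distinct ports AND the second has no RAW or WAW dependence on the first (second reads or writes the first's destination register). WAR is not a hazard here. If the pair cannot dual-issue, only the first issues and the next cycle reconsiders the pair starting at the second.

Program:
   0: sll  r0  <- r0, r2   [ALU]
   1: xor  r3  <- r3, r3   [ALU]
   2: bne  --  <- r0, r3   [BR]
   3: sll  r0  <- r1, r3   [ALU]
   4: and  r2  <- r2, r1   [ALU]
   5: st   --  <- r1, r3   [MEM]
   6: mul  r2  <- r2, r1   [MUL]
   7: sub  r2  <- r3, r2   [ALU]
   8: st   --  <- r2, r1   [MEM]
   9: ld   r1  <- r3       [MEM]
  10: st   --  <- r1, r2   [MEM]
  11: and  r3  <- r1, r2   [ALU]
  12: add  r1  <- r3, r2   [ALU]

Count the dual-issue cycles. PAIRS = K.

PAIRS = 4

[0] i0/i1  sll.ALU;xor.ALU  -- pair
[1] i2/i3  bne.BR;sll.ALU  -- pair
[2] i4/i5  and.ALU;st.MEM  -- pair
[3] i6  mul.MUL  -- RAW+WAW r2
[4] i7  sub.ALU  -- RAW r2
[5] i8  st.MEM  -- no-port MEM/MEM
[6] i9  ld.MEM  -- no-port MEM/MEM
[7] i10/i11  st.MEM;and.ALU  -- pair
[8] i12  add.ALU  -- tail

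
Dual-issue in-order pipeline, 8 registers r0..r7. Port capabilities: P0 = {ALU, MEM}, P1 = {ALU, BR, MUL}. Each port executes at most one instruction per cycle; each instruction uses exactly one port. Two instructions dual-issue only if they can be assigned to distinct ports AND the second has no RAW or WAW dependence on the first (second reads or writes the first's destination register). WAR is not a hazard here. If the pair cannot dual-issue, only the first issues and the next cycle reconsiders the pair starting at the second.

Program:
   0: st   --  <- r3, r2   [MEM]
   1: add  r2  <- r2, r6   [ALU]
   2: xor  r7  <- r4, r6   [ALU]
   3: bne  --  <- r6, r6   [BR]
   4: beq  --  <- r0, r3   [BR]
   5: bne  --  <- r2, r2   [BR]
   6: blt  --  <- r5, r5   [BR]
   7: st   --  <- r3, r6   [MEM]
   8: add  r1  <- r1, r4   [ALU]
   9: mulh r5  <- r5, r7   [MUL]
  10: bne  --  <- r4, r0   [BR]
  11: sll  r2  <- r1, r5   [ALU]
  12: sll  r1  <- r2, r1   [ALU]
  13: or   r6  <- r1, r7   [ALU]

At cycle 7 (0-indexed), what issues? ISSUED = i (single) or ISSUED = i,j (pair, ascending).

0. st/add @i0+i1  | dual
1. xor/bne @i2+i3  | dual
2. beq @i4  | no-port BR/BR
3. bne @i5  | no-port BR/BR
4. blt/st @i6+i7  | dual
5. add/mulh @i8+i9  | dual
6. bne/sll @i10+i11  | dual
7. sll @i12  | RAW r1
8. or @i13  | tail

ISSUED = 12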